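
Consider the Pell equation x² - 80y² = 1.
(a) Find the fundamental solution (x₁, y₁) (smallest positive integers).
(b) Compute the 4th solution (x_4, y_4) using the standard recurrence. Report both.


Step 1: Find the fundamental solution (x₁, y₁) of x² - 80y² = 1.
  Expand √80 as a continued fraction. a₀ = ⌊√80⌋ = 8; iterate m_{k+1} = d_k·a_k − m_k, d_{k+1} = (80 − m_{k+1}²)/d_k, a_{k+1} = ⌊(a₀ + m_{k+1})/d_{k+1}⌋ (starting m₀ = 0, d₀ = 1), with convergents p_k = a_k·p_{k-1} + p_{k-2}, q_k = a_k·q_{k-1} + q_{k-2} (p₋₁ = 1, q₋₁ = 0):
  k = 0: a₀ = 8; p₀/q₀ = 8/1; p₀² − 80·q₀² = 64 − 80 = -16.
  k = 1: m = 8, d = 16, a = ⌊(8 + 8)/16⌋ = 1; p/q = (1·8 + 1)/(1·1 + 0) = 9/1; p² − 80·q² = 81 − 80 = 1.
  The first convergent with p² − 80·q² = 1 gives the fundamental solution (x₁, y₁) = (9, 1).
Step 2: Apply the recurrence (x_{n+1}, y_{n+1}) = (x₁x_n + 80y₁y_n, x₁y_n + y₁x_n) repeatedly.
  From (x_1, y_1) = (9, 1): x_2 = 9·9 + 80·1·1 = 161; y_2 = 9·1 + 1·9 = 18.
  From (x_2, y_2) = (161, 18): x_3 = 9·161 + 80·1·18 = 2889; y_3 = 9·18 + 1·161 = 323.
  From (x_3, y_3) = (2889, 323): x_4 = 9·2889 + 80·1·323 = 51841; y_4 = 9·323 + 1·2889 = 5796.
Step 3: Verify x_4² - 80·y_4² = 2687489281 - 2687489280 = 1 (should be 1). ✓

(x_1, y_1) = (9, 1); (x_4, y_4) = (51841, 5796).


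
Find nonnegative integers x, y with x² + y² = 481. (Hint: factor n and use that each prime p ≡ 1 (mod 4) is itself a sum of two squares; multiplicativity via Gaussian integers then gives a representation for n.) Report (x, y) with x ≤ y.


Step 1: Factor n = 481 = 13 · 37.
Step 2: Check the mod-4 condition on each prime factor: 13 ≡ 1 (mod 4), exponent 1; 37 ≡ 1 (mod 4), exponent 1.
All primes ≡ 3 (mod 4) appear to even exponent (or don't appear), so by the two-squares theorem n IS expressible as a sum of two squares.
Step 3: Build a representation. Here n = 13 · 37 is a product of primes ≡ 1 (mod 4). Each prime p ≡ 1 (mod 4) is itself a sum of two squares; find a² by testing p − a² for a perfect square:
  13: 13 − 1² = 12, 13 − 2² = 9 = 3² ⇒ 13 = 2² + 3².
  37: 37 − 1² = 36 = 6² ⇒ 37 = 1² + 6².
  Combine using the Brahmagupta–Fibonacci identity (a² + b²)(c² + d²) = (ac − bd)² + (ad + bc)² = (ac + bd)² + (ad − bc)²:
  13 · 37 = 481: from (2² + 3²)(1² + 6²), take (2·1 − 3·6, 2·6 + 3·1) = (2 − 18, 12 + 3) = (-16, 15); dropping signs (only squares matter) gives (16, 15); check 16² + 15² = 256 + 225 = 481 ✓.
Step 4: Order so x ≤ y and verify: 15² + 16² = 225 + 256 = 481 = n. ✓

n = 481 = 15² + 16² (one valid representation with x ≤ y).


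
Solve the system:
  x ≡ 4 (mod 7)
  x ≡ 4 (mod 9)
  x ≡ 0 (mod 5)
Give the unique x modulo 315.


Moduli 7, 9, 5 are pairwise coprime; by CRT there is a unique solution modulo M = 7 · 9 · 5 = 315.
Solve pairwise, accumulating the modulus:
  Start with x ≡ 4 (mod 7).
  Combine with x ≡ 4 (mod 9): since gcd(7, 9) = 1, we get a unique residue mod 63.
    Write x = 4 + 7·t and substitute into x ≡ 4 (mod 9): 7·t ≡ 4 − 4 = 0 (mod 9).
    The inverse of 7 mod 9 is 4 (since 7·4 = 28 = 3·9 + 1), so t ≡ 4·0 = 0 ≡ 0 (mod 9).
    Then x = 4 + 7·0 = 4, valid modulo lcm(7, 9) = 63: x ≡ 4 (mod 63).
  Combine with x ≡ 0 (mod 5): since gcd(63, 5) = 1, we get a unique residue mod 315.
    Write x = 4 + 63·t and substitute into x ≡ 0 (mod 5): 63·t ≡ 0 − 4 = -4 (mod 5).
    Reduce coefficients mod 5: 3·t ≡ 1 (mod 5).
    The inverse of 3 mod 5 is 2 (since 3·2 = 6 = 1·5 + 1), so t ≡ 2·1 = 2 ≡ 2 (mod 5).
    Then x = 4 + 63·2 = 130, valid modulo lcm(63, 5) = 315: x ≡ 130 (mod 315).
Verify: 130 mod 7 = 4 ✓, 130 mod 9 = 4 ✓, 130 mod 5 = 0 ✓.

x ≡ 130 (mod 315).


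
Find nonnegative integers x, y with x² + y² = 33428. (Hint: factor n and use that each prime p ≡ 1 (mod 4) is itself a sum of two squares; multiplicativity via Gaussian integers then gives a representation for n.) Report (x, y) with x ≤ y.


Step 1: Factor n = 33428 = 2^2 · 61 · 137.
Step 2: Check the mod-4 condition on each prime factor: 2 = 2 (special); 61 ≡ 1 (mod 4), exponent 1; 137 ≡ 1 (mod 4), exponent 1.
All primes ≡ 3 (mod 4) appear to even exponent (or don't appear), so by the two-squares theorem n IS expressible as a sum of two squares.
Step 3: Build a representation. Group n = k² · m with k = 2 and m = 61 · 137 = 8357 (a product of primes ≡ 1 (mod 4)); a representation of m scales to one of n via (k·x)² + (k·y)² = k²(x² + y²). Each prime p ≡ 1 (mod 4) is itself a sum of two squares; find a² by testing p − a² for a perfect square:
  61: 61 − 1² = 60, 61 − 2² = 57, 61 − 3² = 52, 61 − 4² = 45, 61 − 5² = 36 = 6² ⇒ 61 = 5² + 6².
  137: 137 − 1² = 136, 137 − 2² = 133, 137 − 3² = 128, 137 − 4² = 121 = 11² ⇒ 137 = 4² + 11².
  Combine using the Brahmagupta–Fibonacci identity (a² + b²)(c² + d²) = (ac − bd)² + (ad + bc)² = (ac + bd)² + (ad − bc)²:
  61 · 137 = 8357: from (5² + 6²)(4² + 11²), take (5·4 − 6·11, 5·11 + 6·4) = (20 − 66, 55 + 24) = (-46, 79); dropping signs (only squares matter) gives (46, 79); check 46² + 79² = 2116 + 6241 = 8357 ✓.
  Scale by k = 2: (2·46, 2·79) = (92, 158).
Step 4: Order so x ≤ y and verify: 92² + 158² = 8464 + 24964 = 33428 = n. ✓

n = 33428 = 92² + 158² (one valid representation with x ≤ y).


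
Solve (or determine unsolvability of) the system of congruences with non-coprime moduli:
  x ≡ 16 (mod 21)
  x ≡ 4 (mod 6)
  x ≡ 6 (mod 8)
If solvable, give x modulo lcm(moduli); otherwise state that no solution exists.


Moduli 21, 6, 8 are not pairwise coprime, so CRT works modulo lcm(m_i) when all pairwise compatibility conditions hold.
Pairwise compatibility: gcd(m_i, m_j) must divide a_i - a_j for every pair.
Merge one congruence at a time:
  Start: x ≡ 16 (mod 21).
  Combine with x ≡ 4 (mod 6): gcd(21, 6) = 3; 4 - 16 = -12, which IS divisible by 3, so compatible.
    Write x = 16 + 21·t and substitute into x ≡ 4 (mod 6): 21·t ≡ 4 − 16 = -12 (mod 6).
    Divide the congruence (and modulus) by g = 3: 7·t ≡ -4 (mod 2).
    Reduce coefficients mod 2: 1·t ≡ 0 (mod 2).
    So t ≡ 0 (mod 2).
    Then x = 16 + 21·0 = 16, valid modulo lcm(21, 6) = 42: x ≡ 16 (mod 42).
  Combine with x ≡ 6 (mod 8): gcd(42, 8) = 2; 6 - 16 = -10, which IS divisible by 2, so compatible.
    Write x = 16 + 42·t and substitute into x ≡ 6 (mod 8): 42·t ≡ 6 − 16 = -10 (mod 8).
    Divide the congruence (and modulus) by g = 2: 21·t ≡ -5 (mod 4).
    Reduce coefficients mod 4: 1·t ≡ 3 (mod 4).
    So t ≡ 3 (mod 4).
    Then x = 16 + 42·3 = 142, valid modulo lcm(42, 8) = 168: x ≡ 142 (mod 168).
Verify: 142 mod 21 = 16, 142 mod 6 = 4, 142 mod 8 = 6.

x ≡ 142 (mod 168).


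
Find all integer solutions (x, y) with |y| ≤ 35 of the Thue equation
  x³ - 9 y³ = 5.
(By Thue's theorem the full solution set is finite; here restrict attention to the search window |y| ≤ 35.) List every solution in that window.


The equation is x³ - 9y³ = 5. For fixed y, x³ = 9·y³ + 5, so a solution requires the RHS to be a perfect cube.
Strategy: iterate y from -35 to 35, compute RHS = 9·y³ + 5, and check whether it is a (positive or negative) perfect cube.
Check small values of y:
  y = 0: RHS = 5 is not a perfect cube.
  y = 1: RHS = 14 is not a perfect cube.
  y = -1: RHS = -4 is not a perfect cube.
  y = 2: RHS = 77 is not a perfect cube.
  y = -2: RHS = -67 is not a perfect cube.
  y = 3: RHS = 248 is not a perfect cube.
  y = -3: RHS = -238 is not a perfect cube.
Continuing the search up to |y| = 35 finds no solutions either.
No (x, y) in the scanned range satisfies the equation.

No integer solutions with |y| ≤ 35.


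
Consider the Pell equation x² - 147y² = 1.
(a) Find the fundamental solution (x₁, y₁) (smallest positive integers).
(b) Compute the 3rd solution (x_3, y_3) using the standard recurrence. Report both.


Step 1: Find the fundamental solution (x₁, y₁) of x² - 147y² = 1.
  Expand √147 as a continued fraction. a₀ = ⌊√147⌋ = 12; iterate m_{k+1} = d_k·a_k − m_k, d_{k+1} = (147 − m_{k+1}²)/d_k, a_{k+1} = ⌊(a₀ + m_{k+1})/d_{k+1}⌋ (starting m₀ = 0, d₀ = 1), with convergents p_k = a_k·p_{k-1} + p_{k-2}, q_k = a_k·q_{k-1} + q_{k-2} (p₋₁ = 1, q₋₁ = 0):
  k = 0: a₀ = 12; p₀/q₀ = 12/1; p₀² − 147·q₀² = 144 − 147 = -3.
  k = 1: m = 12, d = 3, a = ⌊(12 + 12)/3⌋ = 8; p/q = (8·12 + 1)/(8·1 + 0) = 97/8; p² − 147·q² = 9409 − 9408 = 1.
  The first convergent with p² − 147·q² = 1 gives the fundamental solution (x₁, y₁) = (97, 8).
Step 2: Apply the recurrence (x_{n+1}, y_{n+1}) = (x₁x_n + 147y₁y_n, x₁y_n + y₁x_n) repeatedly.
  From (x_1, y_1) = (97, 8): x_2 = 97·97 + 147·8·8 = 18817; y_2 = 97·8 + 8·97 = 1552.
  From (x_2, y_2) = (18817, 1552): x_3 = 97·18817 + 147·8·1552 = 3650401; y_3 = 97·1552 + 8·18817 = 301080.
Step 3: Verify x_3² - 147·y_3² = 13325427460801 - 13325427460800 = 1 (should be 1). ✓

(x_1, y_1) = (97, 8); (x_3, y_3) = (3650401, 301080).


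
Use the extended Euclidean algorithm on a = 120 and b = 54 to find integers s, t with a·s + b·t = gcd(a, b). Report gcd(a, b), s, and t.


Euclidean algorithm on (120, 54) — divide until remainder is 0:
  120 = 2 · 54 + 12
  54 = 4 · 12 + 6
  12 = 2 · 6 + 0
gcd(120, 54) = 6.
Track Bezout coefficients alongside the remainders: start with r₀ = 120 = a·1 + b·0 (s = 1, t = 0) and r₁ = 54 = a·0 + b·1 (s = 0, t = 1); each new remainder r_{k+1} = r_{k-1} − q_k·r_k inherits s_{k+1} = s_{k-1} − q_k·s_k, t_{k+1} = t_{k-1} − q_k·t_k, so r_k = a·s_k + b·t_k at every step:
  q = 2: r = 12, s = 1 − 2·0 = 1, t = 0 − 2·1 = -2  (check: 120·1 + 54·(-2) = 12)
  q = 4: r = 6, s = 0 − 4·1 = -4, t = 1 − 4·(-2) = 9  (check: 120·(-4) + 54·9 = 6)
The row with r = 6 (the gcd) gives the Bezout coefficients s = -4, t = 9.
Result: 120 · (-4) + 54 · (9) = 6.

gcd(120, 54) = 6; s = -4, t = 9 (check: 120·(-4) + 54·9 = 6).


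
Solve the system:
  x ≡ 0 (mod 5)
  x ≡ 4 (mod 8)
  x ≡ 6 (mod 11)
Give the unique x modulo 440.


Moduli 5, 8, 11 are pairwise coprime; by CRT there is a unique solution modulo M = 5 · 8 · 11 = 440.
Solve pairwise, accumulating the modulus:
  Start with x ≡ 0 (mod 5).
  Combine with x ≡ 4 (mod 8): since gcd(5, 8) = 1, we get a unique residue mod 40.
    Write x = 0 + 5·t and substitute into x ≡ 4 (mod 8): 5·t ≡ 4 − 0 = 4 (mod 8).
    The inverse of 5 mod 8 is 5 (since 5·5 = 25 = 3·8 + 1), so t ≡ 5·4 = 20 ≡ 4 (mod 8).
    Then x = 0 + 5·4 = 20, valid modulo lcm(5, 8) = 40: x ≡ 20 (mod 40).
  Combine with x ≡ 6 (mod 11): since gcd(40, 11) = 1, we get a unique residue mod 440.
    Write x = 20 + 40·t and substitute into x ≡ 6 (mod 11): 40·t ≡ 6 − 20 = -14 (mod 11).
    Reduce coefficients mod 11: 7·t ≡ 8 (mod 11).
    The inverse of 7 mod 11 is 8 (since 7·8 = 56 = 5·11 + 1), so t ≡ 8·8 = 64 ≡ 9 (mod 11).
    Then x = 20 + 40·9 = 380, valid modulo lcm(40, 11) = 440: x ≡ 380 (mod 440).
Verify: 380 mod 5 = 0 ✓, 380 mod 8 = 4 ✓, 380 mod 11 = 6 ✓.

x ≡ 380 (mod 440).


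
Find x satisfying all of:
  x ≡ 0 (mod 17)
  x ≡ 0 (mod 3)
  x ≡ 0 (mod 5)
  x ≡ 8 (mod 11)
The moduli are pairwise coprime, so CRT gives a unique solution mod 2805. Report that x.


Product of moduli M = 17 · 3 · 5 · 11 = 2805.
Merge one congruence at a time:
  Start: x ≡ 0 (mod 17).
  Combine with x ≡ 0 (mod 3); new modulus lcm = 51.
    Write x = 0 + 17·t and substitute into x ≡ 0 (mod 3): 17·t ≡ 0 − 0 = 0 (mod 3).
    Reduce coefficients mod 3: 2·t ≡ 0 (mod 3).
    The inverse of 2 mod 3 is 2 (since 2·2 = 4 = 1·3 + 1), so t ≡ 2·0 = 0 ≡ 0 (mod 3).
    Then x = 0 + 17·0 = 0, valid modulo lcm(17, 3) = 51: x ≡ 0 (mod 51).
  Combine with x ≡ 0 (mod 5); new modulus lcm = 255.
    Write x = 0 + 51·t and substitute into x ≡ 0 (mod 5): 51·t ≡ 0 − 0 = 0 (mod 5).
    Reduce coefficients mod 5: 1·t ≡ 0 (mod 5).
    So t ≡ 0 (mod 5).
    Then x = 0 + 51·0 = 0, valid modulo lcm(51, 5) = 255: x ≡ 0 (mod 255).
  Combine with x ≡ 8 (mod 11); new modulus lcm = 2805.
    Write x = 0 + 255·t and substitute into x ≡ 8 (mod 11): 255·t ≡ 8 − 0 = 8 (mod 11).
    Reduce coefficients mod 11: 2·t ≡ 8 (mod 11).
    The inverse of 2 mod 11 is 6 (since 2·6 = 12 = 1·11 + 1), so t ≡ 6·8 = 48 ≡ 4 (mod 11).
    Then x = 0 + 255·4 = 1020, valid modulo lcm(255, 11) = 2805: x ≡ 1020 (mod 2805).
Verify against each original: 1020 mod 17 = 0, 1020 mod 3 = 0, 1020 mod 5 = 0, 1020 mod 11 = 8.

x ≡ 1020 (mod 2805).


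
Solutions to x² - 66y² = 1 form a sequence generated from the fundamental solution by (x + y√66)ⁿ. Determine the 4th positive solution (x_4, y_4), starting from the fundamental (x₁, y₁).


Step 1: Find the fundamental solution (x₁, y₁) of x² - 66y² = 1.
  Expand √66 as a continued fraction. a₀ = ⌊√66⌋ = 8; iterate m_{k+1} = d_k·a_k − m_k, d_{k+1} = (66 − m_{k+1}²)/d_k, a_{k+1} = ⌊(a₀ + m_{k+1})/d_{k+1}⌋ (starting m₀ = 0, d₀ = 1), with convergents p_k = a_k·p_{k-1} + p_{k-2}, q_k = a_k·q_{k-1} + q_{k-2} (p₋₁ = 1, q₋₁ = 0):
  k = 0: a₀ = 8; p₀/q₀ = 8/1; p₀² − 66·q₀² = 64 − 66 = -2.
  k = 1: m = 8, d = 2, a = ⌊(8 + 8)/2⌋ = 8; p/q = (8·8 + 1)/(8·1 + 0) = 65/8; p² − 66·q² = 4225 − 4224 = 1.
  The first convergent with p² − 66·q² = 1 gives the fundamental solution (x₁, y₁) = (65, 8).
Step 2: Apply the recurrence (x_{n+1}, y_{n+1}) = (x₁x_n + 66y₁y_n, x₁y_n + y₁x_n) repeatedly.
  From (x_1, y_1) = (65, 8): x_2 = 65·65 + 66·8·8 = 8449; y_2 = 65·8 + 8·65 = 1040.
  From (x_2, y_2) = (8449, 1040): x_3 = 65·8449 + 66·8·1040 = 1098305; y_3 = 65·1040 + 8·8449 = 135192.
  From (x_3, y_3) = (1098305, 135192): x_4 = 65·1098305 + 66·8·135192 = 142771201; y_4 = 65·135192 + 8·1098305 = 17573920.
Step 3: Verify x_4² - 66·y_4² = 20383615834982401 - 20383615834982400 = 1 (should be 1). ✓

(x_1, y_1) = (65, 8); (x_4, y_4) = (142771201, 17573920).


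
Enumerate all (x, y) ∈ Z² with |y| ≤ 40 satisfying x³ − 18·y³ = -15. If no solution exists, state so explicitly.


The equation is x³ - 18y³ = -15. For fixed y, x³ = 18·y³ − 15, so a solution requires the RHS to be a perfect cube.
Strategy: iterate y from -40 to 40, compute RHS = 18·y³ − 15, and check whether it is a (positive or negative) perfect cube.
Check small values of y:
  y = 0: RHS = -15 is not a perfect cube.
  y = 1: RHS = 3 is not a perfect cube.
  y = -1: RHS = -33 is not a perfect cube.
  y = 2: RHS = 129 is not a perfect cube.
  y = -2: RHS = -159 is not a perfect cube.
  y = 3: RHS = 471 is not a perfect cube.
  y = -3: RHS = -501 is not a perfect cube.
Continuing the search up to |y| = 40 finds no solutions either.
No (x, y) in the scanned range satisfies the equation.

No integer solutions with |y| ≤ 40.


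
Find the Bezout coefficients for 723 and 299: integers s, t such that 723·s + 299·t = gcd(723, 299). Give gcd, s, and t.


Euclidean algorithm on (723, 299) — divide until remainder is 0:
  723 = 2 · 299 + 125
  299 = 2 · 125 + 49
  125 = 2 · 49 + 27
  49 = 1 · 27 + 22
  27 = 1 · 22 + 5
  22 = 4 · 5 + 2
  5 = 2 · 2 + 1
  2 = 2 · 1 + 0
gcd(723, 299) = 1.
Track Bezout coefficients alongside the remainders: start with r₀ = 723 = a·1 + b·0 (s = 1, t = 0) and r₁ = 299 = a·0 + b·1 (s = 0, t = 1); each new remainder r_{k+1} = r_{k-1} − q_k·r_k inherits s_{k+1} = s_{k-1} − q_k·s_k, t_{k+1} = t_{k-1} − q_k·t_k, so r_k = a·s_k + b·t_k at every step:
  q = 2: r = 125, s = 1 − 2·0 = 1, t = 0 − 2·1 = -2  (check: 723·1 + 299·(-2) = 125)
  q = 2: r = 49, s = 0 − 2·1 = -2, t = 1 − 2·(-2) = 5  (check: 723·(-2) + 299·5 = 49)
  q = 2: r = 27, s = 1 − 2·(-2) = 5, t = -2 − 2·5 = -12  (check: 723·5 + 299·(-12) = 27)
  q = 1: r = 22, s = -2 − 1·5 = -7, t = 5 − 1·(-12) = 17  (check: 723·(-7) + 299·17 = 22)
  q = 1: r = 5, s = 5 − 1·(-7) = 12, t = -12 − 1·17 = -29  (check: 723·12 + 299·(-29) = 5)
  q = 4: r = 2, s = -7 − 4·12 = -55, t = 17 − 4·(-29) = 133  (check: 723·(-55) + 299·133 = 2)
  q = 2: r = 1, s = 12 − 2·(-55) = 122, t = -29 − 2·133 = -295  (check: 723·122 + 299·(-295) = 1)
The row with r = 1 (the gcd) gives the Bezout coefficients s = 122, t = -295.
Result: 723 · (122) + 299 · (-295) = 1.

gcd(723, 299) = 1; s = 122, t = -295 (check: 723·122 + 299·(-295) = 1).


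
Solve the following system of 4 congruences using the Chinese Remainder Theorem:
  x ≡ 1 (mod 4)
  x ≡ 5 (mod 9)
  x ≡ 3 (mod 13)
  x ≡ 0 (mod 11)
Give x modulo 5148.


Product of moduli M = 4 · 9 · 13 · 11 = 5148.
Merge one congruence at a time:
  Start: x ≡ 1 (mod 4).
  Combine with x ≡ 5 (mod 9); new modulus lcm = 36.
    Write x = 1 + 4·t and substitute into x ≡ 5 (mod 9): 4·t ≡ 5 − 1 = 4 (mod 9).
    The inverse of 4 mod 9 is 7 (since 4·7 = 28 = 3·9 + 1), so t ≡ 7·4 = 28 ≡ 1 (mod 9).
    Then x = 1 + 4·1 = 5, valid modulo lcm(4, 9) = 36: x ≡ 5 (mod 36).
  Combine with x ≡ 3 (mod 13); new modulus lcm = 468.
    Write x = 5 + 36·t and substitute into x ≡ 3 (mod 13): 36·t ≡ 3 − 5 = -2 (mod 13).
    Reduce coefficients mod 13: 10·t ≡ 11 (mod 13).
    The inverse of 10 mod 13 is 4 (since 10·4 = 40 = 3·13 + 1), so t ≡ 4·11 = 44 ≡ 5 (mod 13).
    Then x = 5 + 36·5 = 185, valid modulo lcm(36, 13) = 468: x ≡ 185 (mod 468).
  Combine with x ≡ 0 (mod 11); new modulus lcm = 5148.
    Write x = 185 + 468·t and substitute into x ≡ 0 (mod 11): 468·t ≡ 0 − 185 = -185 (mod 11).
    Reduce coefficients mod 11: 6·t ≡ 2 (mod 11).
    The inverse of 6 mod 11 is 2 (since 6·2 = 12 = 1·11 + 1), so t ≡ 2·2 = 4 ≡ 4 (mod 11).
    Then x = 185 + 468·4 = 2057, valid modulo lcm(468, 11) = 5148: x ≡ 2057 (mod 5148).
Verify against each original: 2057 mod 4 = 1, 2057 mod 9 = 5, 2057 mod 13 = 3, 2057 mod 11 = 0.

x ≡ 2057 (mod 5148).


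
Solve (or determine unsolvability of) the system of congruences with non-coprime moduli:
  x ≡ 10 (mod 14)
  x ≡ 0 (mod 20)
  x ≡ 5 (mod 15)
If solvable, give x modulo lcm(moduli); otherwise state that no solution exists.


Moduli 14, 20, 15 are not pairwise coprime, so CRT works modulo lcm(m_i) when all pairwise compatibility conditions hold.
Pairwise compatibility: gcd(m_i, m_j) must divide a_i - a_j for every pair.
Merge one congruence at a time:
  Start: x ≡ 10 (mod 14).
  Combine with x ≡ 0 (mod 20): gcd(14, 20) = 2; 0 - 10 = -10, which IS divisible by 2, so compatible.
    Write x = 10 + 14·t and substitute into x ≡ 0 (mod 20): 14·t ≡ 0 − 10 = -10 (mod 20).
    Divide the congruence (and modulus) by g = 2: 7·t ≡ -5 (mod 10).
    Reduce coefficients mod 10: 7·t ≡ 5 (mod 10).
    The inverse of 7 mod 10 is 3 (since 7·3 = 21 = 2·10 + 1), so t ≡ 3·5 = 15 ≡ 5 (mod 10).
    Then x = 10 + 14·5 = 80, valid modulo lcm(14, 20) = 140: x ≡ 80 (mod 140).
  Combine with x ≡ 5 (mod 15): gcd(140, 15) = 5; 5 - 80 = -75, which IS divisible by 5, so compatible.
    Write x = 80 + 140·t and substitute into x ≡ 5 (mod 15): 140·t ≡ 5 − 80 = -75 (mod 15).
    Divide the congruence (and modulus) by g = 5: 28·t ≡ -15 (mod 3).
    Reduce coefficients mod 3: 1·t ≡ 0 (mod 3).
    So t ≡ 0 (mod 3).
    Then x = 80 + 140·0 = 80, valid modulo lcm(140, 15) = 420: x ≡ 80 (mod 420).
Verify: 80 mod 14 = 10, 80 mod 20 = 0, 80 mod 15 = 5.

x ≡ 80 (mod 420).


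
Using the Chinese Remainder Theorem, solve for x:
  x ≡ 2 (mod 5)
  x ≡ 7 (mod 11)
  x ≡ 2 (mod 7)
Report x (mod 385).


Moduli 5, 11, 7 are pairwise coprime; by CRT there is a unique solution modulo M = 5 · 11 · 7 = 385.
Solve pairwise, accumulating the modulus:
  Start with x ≡ 2 (mod 5).
  Combine with x ≡ 7 (mod 11): since gcd(5, 11) = 1, we get a unique residue mod 55.
    Write x = 2 + 5·t and substitute into x ≡ 7 (mod 11): 5·t ≡ 7 − 2 = 5 (mod 11).
    The inverse of 5 mod 11 is 9 (since 5·9 = 45 = 4·11 + 1), so t ≡ 9·5 = 45 ≡ 1 (mod 11).
    Then x = 2 + 5·1 = 7, valid modulo lcm(5, 11) = 55: x ≡ 7 (mod 55).
  Combine with x ≡ 2 (mod 7): since gcd(55, 7) = 1, we get a unique residue mod 385.
    Write x = 7 + 55·t and substitute into x ≡ 2 (mod 7): 55·t ≡ 2 − 7 = -5 (mod 7).
    Reduce coefficients mod 7: 6·t ≡ 2 (mod 7).
    The inverse of 6 mod 7 is 6 (since 6·6 = 36 = 5·7 + 1), so t ≡ 6·2 = 12 ≡ 5 (mod 7).
    Then x = 7 + 55·5 = 282, valid modulo lcm(55, 7) = 385: x ≡ 282 (mod 385).
Verify: 282 mod 5 = 2 ✓, 282 mod 11 = 7 ✓, 282 mod 7 = 2 ✓.

x ≡ 282 (mod 385).


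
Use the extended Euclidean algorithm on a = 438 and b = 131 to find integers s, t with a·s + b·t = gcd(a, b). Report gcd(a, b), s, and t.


Euclidean algorithm on (438, 131) — divide until remainder is 0:
  438 = 3 · 131 + 45
  131 = 2 · 45 + 41
  45 = 1 · 41 + 4
  41 = 10 · 4 + 1
  4 = 4 · 1 + 0
gcd(438, 131) = 1.
Track Bezout coefficients alongside the remainders: start with r₀ = 438 = a·1 + b·0 (s = 1, t = 0) and r₁ = 131 = a·0 + b·1 (s = 0, t = 1); each new remainder r_{k+1} = r_{k-1} − q_k·r_k inherits s_{k+1} = s_{k-1} − q_k·s_k, t_{k+1} = t_{k-1} − q_k·t_k, so r_k = a·s_k + b·t_k at every step:
  q = 3: r = 45, s = 1 − 3·0 = 1, t = 0 − 3·1 = -3  (check: 438·1 + 131·(-3) = 45)
  q = 2: r = 41, s = 0 − 2·1 = -2, t = 1 − 2·(-3) = 7  (check: 438·(-2) + 131·7 = 41)
  q = 1: r = 4, s = 1 − 1·(-2) = 3, t = -3 − 1·7 = -10  (check: 438·3 + 131·(-10) = 4)
  q = 10: r = 1, s = -2 − 10·3 = -32, t = 7 − 10·(-10) = 107  (check: 438·(-32) + 131·107 = 1)
The row with r = 1 (the gcd) gives the Bezout coefficients s = -32, t = 107.
Result: 438 · (-32) + 131 · (107) = 1.

gcd(438, 131) = 1; s = -32, t = 107 (check: 438·(-32) + 131·107 = 1).


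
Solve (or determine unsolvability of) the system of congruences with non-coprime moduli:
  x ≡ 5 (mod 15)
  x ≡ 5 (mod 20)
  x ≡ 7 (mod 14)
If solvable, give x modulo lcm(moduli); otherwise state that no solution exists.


Moduli 15, 20, 14 are not pairwise coprime, so CRT works modulo lcm(m_i) when all pairwise compatibility conditions hold.
Pairwise compatibility: gcd(m_i, m_j) must divide a_i - a_j for every pair.
Merge one congruence at a time:
  Start: x ≡ 5 (mod 15).
  Combine with x ≡ 5 (mod 20): gcd(15, 20) = 5; 5 - 5 = 0, which IS divisible by 5, so compatible.
    Write x = 5 + 15·t and substitute into x ≡ 5 (mod 20): 15·t ≡ 5 − 5 = 0 (mod 20).
    Divide the congruence (and modulus) by g = 5: 3·t ≡ 0 (mod 4).
    The inverse of 3 mod 4 is 3 (since 3·3 = 9 = 2·4 + 1), so t ≡ 3·0 = 0 ≡ 0 (mod 4).
    Then x = 5 + 15·0 = 5, valid modulo lcm(15, 20) = 60: x ≡ 5 (mod 60).
  Combine with x ≡ 7 (mod 14): gcd(60, 14) = 2; 7 - 5 = 2, which IS divisible by 2, so compatible.
    Write x = 5 + 60·t and substitute into x ≡ 7 (mod 14): 60·t ≡ 7 − 5 = 2 (mod 14).
    Divide the congruence (and modulus) by g = 2: 30·t ≡ 1 (mod 7).
    Reduce coefficients mod 7: 2·t ≡ 1 (mod 7).
    The inverse of 2 mod 7 is 4 (since 2·4 = 8 = 1·7 + 1), so t ≡ 4·1 = 4 ≡ 4 (mod 7).
    Then x = 5 + 60·4 = 245, valid modulo lcm(60, 14) = 420: x ≡ 245 (mod 420).
Verify: 245 mod 15 = 5, 245 mod 20 = 5, 245 mod 14 = 7.

x ≡ 245 (mod 420).


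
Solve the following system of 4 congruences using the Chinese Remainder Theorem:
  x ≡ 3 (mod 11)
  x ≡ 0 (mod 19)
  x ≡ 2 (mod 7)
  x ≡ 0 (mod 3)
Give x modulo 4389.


Product of moduli M = 11 · 19 · 7 · 3 = 4389.
Merge one congruence at a time:
  Start: x ≡ 3 (mod 11).
  Combine with x ≡ 0 (mod 19); new modulus lcm = 209.
    Write x = 3 + 11·t and substitute into x ≡ 0 (mod 19): 11·t ≡ 0 − 3 = -3 (mod 19).
    Reduce coefficients mod 19: 11·t ≡ 16 (mod 19).
    The inverse of 11 mod 19 is 7 (since 11·7 = 77 = 4·19 + 1), so t ≡ 7·16 = 112 ≡ 17 (mod 19).
    Then x = 3 + 11·17 = 190, valid modulo lcm(11, 19) = 209: x ≡ 190 (mod 209).
  Combine with x ≡ 2 (mod 7); new modulus lcm = 1463.
    Write x = 190 + 209·t and substitute into x ≡ 2 (mod 7): 209·t ≡ 2 − 190 = -188 (mod 7).
    Reduce coefficients mod 7: 6·t ≡ 1 (mod 7).
    The inverse of 6 mod 7 is 6 (since 6·6 = 36 = 5·7 + 1), so t ≡ 6·1 = 6 ≡ 6 (mod 7).
    Then x = 190 + 209·6 = 1444, valid modulo lcm(209, 7) = 1463: x ≡ 1444 (mod 1463).
  Combine with x ≡ 0 (mod 3); new modulus lcm = 4389.
    Write x = 1444 + 1463·t and substitute into x ≡ 0 (mod 3): 1463·t ≡ 0 − 1444 = -1444 (mod 3).
    Reduce coefficients mod 3: 2·t ≡ 2 (mod 3).
    The inverse of 2 mod 3 is 2 (since 2·2 = 4 = 1·3 + 1), so t ≡ 2·2 = 4 ≡ 1 (mod 3).
    Then x = 1444 + 1463·1 = 2907, valid modulo lcm(1463, 3) = 4389: x ≡ 2907 (mod 4389).
Verify against each original: 2907 mod 11 = 3, 2907 mod 19 = 0, 2907 mod 7 = 2, 2907 mod 3 = 0.

x ≡ 2907 (mod 4389).


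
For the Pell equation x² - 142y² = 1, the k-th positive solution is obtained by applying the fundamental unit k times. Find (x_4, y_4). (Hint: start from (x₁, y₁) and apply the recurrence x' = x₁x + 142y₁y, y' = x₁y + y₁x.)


Step 1: Find the fundamental solution (x₁, y₁) of x² - 142y² = 1.
  Expand √142 as a continued fraction. a₀ = ⌊√142⌋ = 11; iterate m_{k+1} = d_k·a_k − m_k, d_{k+1} = (142 − m_{k+1}²)/d_k, a_{k+1} = ⌊(a₀ + m_{k+1})/d_{k+1}⌋ (starting m₀ = 0, d₀ = 1), with convergents p_k = a_k·p_{k-1} + p_{k-2}, q_k = a_k·q_{k-1} + q_{k-2} (p₋₁ = 1, q₋₁ = 0):
  k = 0: a₀ = 11; p₀/q₀ = 11/1; p₀² − 142·q₀² = 121 − 142 = -21.
  k = 1: m = 11, d = 21, a = ⌊(11 + 11)/21⌋ = 1; p/q = (1·11 + 1)/(1·1 + 0) = 12/1; p² − 142·q² = 144 − 142 = 2.
  k = 2: m = 10, d = 2, a = ⌊(11 + 10)/2⌋ = 10; p/q = (10·12 + 11)/(10·1 + 1) = 131/11; p² − 142·q² = 17161 − 17182 = -21.
  k = 3: m = 10, d = 21, a = ⌊(11 + 10)/21⌋ = 1; p/q = (1·131 + 12)/(1·11 + 1) = 143/12; p² − 142·q² = 20449 − 20448 = 1.
  The first convergent with p² − 142·q² = 1 gives the fundamental solution (x₁, y₁) = (143, 12).
Step 2: Apply the recurrence (x_{n+1}, y_{n+1}) = (x₁x_n + 142y₁y_n, x₁y_n + y₁x_n) repeatedly.
  From (x_1, y_1) = (143, 12): x_2 = 143·143 + 142·12·12 = 40897; y_2 = 143·12 + 12·143 = 3432.
  From (x_2, y_2) = (40897, 3432): x_3 = 143·40897 + 142·12·3432 = 11696399; y_3 = 143·3432 + 12·40897 = 981540.
  From (x_3, y_3) = (11696399, 981540): x_4 = 143·11696399 + 142·12·981540 = 3345129217; y_4 = 143·981540 + 12·11696399 = 280717008.
Step 3: Verify x_4² - 142·y_4² = 11189889478427033089 - 11189889478427033088 = 1 (should be 1). ✓

(x_1, y_1) = (143, 12); (x_4, y_4) = (3345129217, 280717008).


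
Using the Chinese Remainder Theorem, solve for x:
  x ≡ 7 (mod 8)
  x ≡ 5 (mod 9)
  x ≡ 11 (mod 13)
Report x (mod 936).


Moduli 8, 9, 13 are pairwise coprime; by CRT there is a unique solution modulo M = 8 · 9 · 13 = 936.
Solve pairwise, accumulating the modulus:
  Start with x ≡ 7 (mod 8).
  Combine with x ≡ 5 (mod 9): since gcd(8, 9) = 1, we get a unique residue mod 72.
    Write x = 7 + 8·t and substitute into x ≡ 5 (mod 9): 8·t ≡ 5 − 7 = -2 (mod 9).
    Reduce coefficients mod 9: 8·t ≡ 7 (mod 9).
    The inverse of 8 mod 9 is 8 (since 8·8 = 64 = 7·9 + 1), so t ≡ 8·7 = 56 ≡ 2 (mod 9).
    Then x = 7 + 8·2 = 23, valid modulo lcm(8, 9) = 72: x ≡ 23 (mod 72).
  Combine with x ≡ 11 (mod 13): since gcd(72, 13) = 1, we get a unique residue mod 936.
    Write x = 23 + 72·t and substitute into x ≡ 11 (mod 13): 72·t ≡ 11 − 23 = -12 (mod 13).
    Reduce coefficients mod 13: 7·t ≡ 1 (mod 13).
    The inverse of 7 mod 13 is 2 (since 7·2 = 14 = 1·13 + 1), so t ≡ 2·1 = 2 ≡ 2 (mod 13).
    Then x = 23 + 72·2 = 167, valid modulo lcm(72, 13) = 936: x ≡ 167 (mod 936).
Verify: 167 mod 8 = 7 ✓, 167 mod 9 = 5 ✓, 167 mod 13 = 11 ✓.

x ≡ 167 (mod 936).


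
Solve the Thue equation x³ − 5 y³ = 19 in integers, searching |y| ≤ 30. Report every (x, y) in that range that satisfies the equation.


The equation is x³ - 5y³ = 19. For fixed y, x³ = 5·y³ + 19, so a solution requires the RHS to be a perfect cube.
Strategy: iterate y from -30 to 30, compute RHS = 5·y³ + 19, and check whether it is a (positive or negative) perfect cube.
Check small values of y:
  y = 0: RHS = 19 is not a perfect cube.
  y = 1: RHS = 24 is not a perfect cube.
  y = -1: RHS = 14 is not a perfect cube.
  y = 2: RHS = 59 is not a perfect cube.
  y = -2: RHS = -21 is not a perfect cube.
  y = 3: RHS = 154 is not a perfect cube.
  y = -3: RHS = -116 is not a perfect cube.
Continuing the search up to |y| = 30 finds no solutions either.
No (x, y) in the scanned range satisfies the equation.

No integer solutions with |y| ≤ 30.


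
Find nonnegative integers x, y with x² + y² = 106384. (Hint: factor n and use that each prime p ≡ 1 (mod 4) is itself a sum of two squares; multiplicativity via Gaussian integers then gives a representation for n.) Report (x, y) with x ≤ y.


Step 1: Factor n = 106384 = 2^4 · 61 · 109.
Step 2: Check the mod-4 condition on each prime factor: 2 = 2 (special); 61 ≡ 1 (mod 4), exponent 1; 109 ≡ 1 (mod 4), exponent 1.
All primes ≡ 3 (mod 4) appear to even exponent (or don't appear), so by the two-squares theorem n IS expressible as a sum of two squares.
Step 3: Build a representation. Group n = k² · m with k = 4 and m = 61 · 109 = 6649 (a product of primes ≡ 1 (mod 4)); a representation of m scales to one of n via (k·x)² + (k·y)² = k²(x² + y²). Each prime p ≡ 1 (mod 4) is itself a sum of two squares; find a² by testing p − a² for a perfect square:
  61: 61 − 1² = 60, 61 − 2² = 57, 61 − 3² = 52, 61 − 4² = 45, 61 − 5² = 36 = 6² ⇒ 61 = 5² + 6².
  109: 109 − 1² = 108, 109 − 2² = 105, 109 − 3² = 100 = 10² ⇒ 109 = 3² + 10².
  Combine using the Brahmagupta–Fibonacci identity (a² + b²)(c² + d²) = (ac − bd)² + (ad + bc)² = (ac + bd)² + (ad − bc)²:
  61 · 109 = 6649: from (5² + 6²)(3² + 10²), take (5·3 − 6·10, 5·10 + 6·3) = (15 − 60, 50 + 18) = (-45, 68); dropping signs (only squares matter) gives (45, 68); check 45² + 68² = 2025 + 4624 = 6649 ✓.
  Scale by k = 4: (4·45, 4·68) = (180, 272).
Step 4: Order so x ≤ y and verify: 180² + 272² = 32400 + 73984 = 106384 = n. ✓

n = 106384 = 180² + 272² (one valid representation with x ≤ y).


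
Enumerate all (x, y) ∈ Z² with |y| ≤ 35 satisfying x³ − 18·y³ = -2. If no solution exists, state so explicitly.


The equation is x³ - 18y³ = -2. For fixed y, x³ = 18·y³ − 2, so a solution requires the RHS to be a perfect cube.
Strategy: iterate y from -35 to 35, compute RHS = 18·y³ − 2, and check whether it is a (positive or negative) perfect cube.
Check small values of y:
  y = 0: RHS = -2 is not a perfect cube.
  y = 1: RHS = 16 is not a perfect cube.
  y = -1: RHS = -20 is not a perfect cube.
  y = 2: RHS = 142 is not a perfect cube.
  y = -2: RHS = -146 is not a perfect cube.
  y = 3: RHS = 484 is not a perfect cube.
  y = -3: RHS = -488 is not a perfect cube.
Continuing the search up to |y| = 35 finds no solutions either.
No (x, y) in the scanned range satisfies the equation.

No integer solutions with |y| ≤ 35.


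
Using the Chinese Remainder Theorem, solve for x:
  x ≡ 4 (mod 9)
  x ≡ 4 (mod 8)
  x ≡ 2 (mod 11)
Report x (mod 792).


Moduli 9, 8, 11 are pairwise coprime; by CRT there is a unique solution modulo M = 9 · 8 · 11 = 792.
Solve pairwise, accumulating the modulus:
  Start with x ≡ 4 (mod 9).
  Combine with x ≡ 4 (mod 8): since gcd(9, 8) = 1, we get a unique residue mod 72.
    Write x = 4 + 9·t and substitute into x ≡ 4 (mod 8): 9·t ≡ 4 − 4 = 0 (mod 8).
    Reduce coefficients mod 8: 1·t ≡ 0 (mod 8).
    So t ≡ 0 (mod 8).
    Then x = 4 + 9·0 = 4, valid modulo lcm(9, 8) = 72: x ≡ 4 (mod 72).
  Combine with x ≡ 2 (mod 11): since gcd(72, 11) = 1, we get a unique residue mod 792.
    Write x = 4 + 72·t and substitute into x ≡ 2 (mod 11): 72·t ≡ 2 − 4 = -2 (mod 11).
    Reduce coefficients mod 11: 6·t ≡ 9 (mod 11).
    The inverse of 6 mod 11 is 2 (since 6·2 = 12 = 1·11 + 1), so t ≡ 2·9 = 18 ≡ 7 (mod 11).
    Then x = 4 + 72·7 = 508, valid modulo lcm(72, 11) = 792: x ≡ 508 (mod 792).
Verify: 508 mod 9 = 4 ✓, 508 mod 8 = 4 ✓, 508 mod 11 = 2 ✓.

x ≡ 508 (mod 792).


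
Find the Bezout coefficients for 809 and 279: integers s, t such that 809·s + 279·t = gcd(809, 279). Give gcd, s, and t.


Euclidean algorithm on (809, 279) — divide until remainder is 0:
  809 = 2 · 279 + 251
  279 = 1 · 251 + 28
  251 = 8 · 28 + 27
  28 = 1 · 27 + 1
  27 = 27 · 1 + 0
gcd(809, 279) = 1.
Track Bezout coefficients alongside the remainders: start with r₀ = 809 = a·1 + b·0 (s = 1, t = 0) and r₁ = 279 = a·0 + b·1 (s = 0, t = 1); each new remainder r_{k+1} = r_{k-1} − q_k·r_k inherits s_{k+1} = s_{k-1} − q_k·s_k, t_{k+1} = t_{k-1} − q_k·t_k, so r_k = a·s_k + b·t_k at every step:
  q = 2: r = 251, s = 1 − 2·0 = 1, t = 0 − 2·1 = -2  (check: 809·1 + 279·(-2) = 251)
  q = 1: r = 28, s = 0 − 1·1 = -1, t = 1 − 1·(-2) = 3  (check: 809·(-1) + 279·3 = 28)
  q = 8: r = 27, s = 1 − 8·(-1) = 9, t = -2 − 8·3 = -26  (check: 809·9 + 279·(-26) = 27)
  q = 1: r = 1, s = -1 − 1·9 = -10, t = 3 − 1·(-26) = 29  (check: 809·(-10) + 279·29 = 1)
The row with r = 1 (the gcd) gives the Bezout coefficients s = -10, t = 29.
Result: 809 · (-10) + 279 · (29) = 1.

gcd(809, 279) = 1; s = -10, t = 29 (check: 809·(-10) + 279·29 = 1).


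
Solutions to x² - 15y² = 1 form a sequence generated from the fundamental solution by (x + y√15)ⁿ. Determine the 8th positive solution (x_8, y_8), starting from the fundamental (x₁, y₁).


Step 1: Find the fundamental solution (x₁, y₁) of x² - 15y² = 1.
  Expand √15 as a continued fraction. a₀ = ⌊√15⌋ = 3; iterate m_{k+1} = d_k·a_k − m_k, d_{k+1} = (15 − m_{k+1}²)/d_k, a_{k+1} = ⌊(a₀ + m_{k+1})/d_{k+1}⌋ (starting m₀ = 0, d₀ = 1), with convergents p_k = a_k·p_{k-1} + p_{k-2}, q_k = a_k·q_{k-1} + q_{k-2} (p₋₁ = 1, q₋₁ = 0):
  k = 0: a₀ = 3; p₀/q₀ = 3/1; p₀² − 15·q₀² = 9 − 15 = -6.
  k = 1: m = 3, d = 6, a = ⌊(3 + 3)/6⌋ = 1; p/q = (1·3 + 1)/(1·1 + 0) = 4/1; p² − 15·q² = 16 − 15 = 1.
  The first convergent with p² − 15·q² = 1 gives the fundamental solution (x₁, y₁) = (4, 1).
Step 2: Apply the recurrence (x_{n+1}, y_{n+1}) = (x₁x_n + 15y₁y_n, x₁y_n + y₁x_n) repeatedly.
  From (x_1, y_1) = (4, 1): x_2 = 4·4 + 15·1·1 = 31; y_2 = 4·1 + 1·4 = 8.
  From (x_2, y_2) = (31, 8): x_3 = 4·31 + 15·1·8 = 244; y_3 = 4·8 + 1·31 = 63.
  From (x_3, y_3) = (244, 63): x_4 = 4·244 + 15·1·63 = 1921; y_4 = 4·63 + 1·244 = 496.
  From (x_4, y_4) = (1921, 496): x_5 = 4·1921 + 15·1·496 = 15124; y_5 = 4·496 + 1·1921 = 3905.
  From (x_5, y_5) = (15124, 3905): x_6 = 4·15124 + 15·1·3905 = 119071; y_6 = 4·3905 + 1·15124 = 30744.
  From (x_6, y_6) = (119071, 30744): x_7 = 4·119071 + 15·1·30744 = 937444; y_7 = 4·30744 + 1·119071 = 242047.
  From (x_7, y_7) = (937444, 242047): x_8 = 4·937444 + 15·1·242047 = 7380481; y_8 = 4·242047 + 1·937444 = 1905632.
Step 3: Verify x_8² - 15·y_8² = 54471499791361 - 54471499791360 = 1 (should be 1). ✓

(x_1, y_1) = (4, 1); (x_8, y_8) = (7380481, 1905632).


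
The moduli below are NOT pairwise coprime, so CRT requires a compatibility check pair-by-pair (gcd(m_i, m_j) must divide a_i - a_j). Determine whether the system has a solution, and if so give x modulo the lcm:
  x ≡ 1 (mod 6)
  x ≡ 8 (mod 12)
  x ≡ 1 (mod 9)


Moduli 6, 12, 9 are not pairwise coprime, so CRT works modulo lcm(m_i) when all pairwise compatibility conditions hold.
Pairwise compatibility: gcd(m_i, m_j) must divide a_i - a_j for every pair.
Merge one congruence at a time:
  Start: x ≡ 1 (mod 6).
  Combine with x ≡ 8 (mod 12): gcd(6, 12) = 6, and 8 - 1 = 7 is NOT divisible by 6.
    ⇒ system is inconsistent (no integer solution).

No solution (the system is inconsistent).


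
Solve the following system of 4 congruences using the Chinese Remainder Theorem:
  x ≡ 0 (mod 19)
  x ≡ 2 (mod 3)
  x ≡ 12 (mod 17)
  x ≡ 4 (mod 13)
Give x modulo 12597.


Product of moduli M = 19 · 3 · 17 · 13 = 12597.
Merge one congruence at a time:
  Start: x ≡ 0 (mod 19).
  Combine with x ≡ 2 (mod 3); new modulus lcm = 57.
    Write x = 0 + 19·t and substitute into x ≡ 2 (mod 3): 19·t ≡ 2 − 0 = 2 (mod 3).
    Reduce coefficients mod 3: 1·t ≡ 2 (mod 3).
    So t ≡ 2 (mod 3).
    Then x = 0 + 19·2 = 38, valid modulo lcm(19, 3) = 57: x ≡ 38 (mod 57).
  Combine with x ≡ 12 (mod 17); new modulus lcm = 969.
    Write x = 38 + 57·t and substitute into x ≡ 12 (mod 17): 57·t ≡ 12 − 38 = -26 (mod 17).
    Reduce coefficients mod 17: 6·t ≡ 8 (mod 17).
    The inverse of 6 mod 17 is 3 (since 6·3 = 18 = 1·17 + 1), so t ≡ 3·8 = 24 ≡ 7 (mod 17).
    Then x = 38 + 57·7 = 437, valid modulo lcm(57, 17) = 969: x ≡ 437 (mod 969).
  Combine with x ≡ 4 (mod 13); new modulus lcm = 12597.
    Write x = 437 + 969·t and substitute into x ≡ 4 (mod 13): 969·t ≡ 4 − 437 = -433 (mod 13).
    Reduce coefficients mod 13: 7·t ≡ 9 (mod 13).
    The inverse of 7 mod 13 is 2 (since 7·2 = 14 = 1·13 + 1), so t ≡ 2·9 = 18 ≡ 5 (mod 13).
    Then x = 437 + 969·5 = 5282, valid modulo lcm(969, 13) = 12597: x ≡ 5282 (mod 12597).
Verify against each original: 5282 mod 19 = 0, 5282 mod 3 = 2, 5282 mod 17 = 12, 5282 mod 13 = 4.

x ≡ 5282 (mod 12597).


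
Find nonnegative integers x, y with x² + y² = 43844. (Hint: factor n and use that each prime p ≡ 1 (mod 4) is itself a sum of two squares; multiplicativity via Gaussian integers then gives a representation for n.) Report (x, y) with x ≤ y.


Step 1: Factor n = 43844 = 2^2 · 97 · 113.
Step 2: Check the mod-4 condition on each prime factor: 2 = 2 (special); 97 ≡ 1 (mod 4), exponent 1; 113 ≡ 1 (mod 4), exponent 1.
All primes ≡ 3 (mod 4) appear to even exponent (or don't appear), so by the two-squares theorem n IS expressible as a sum of two squares.
Step 3: Build a representation. Group n = k² · m with k = 2 and m = 97 · 113 = 10961 (a product of primes ≡ 1 (mod 4)); a representation of m scales to one of n via (k·x)² + (k·y)² = k²(x² + y²). Each prime p ≡ 1 (mod 4) is itself a sum of two squares; find a² by testing p − a² for a perfect square:
  97: 97 − 1² = 96, 97 − 2² = 93, 97 − 3² = 88, 97 − 4² = 81 = 9² ⇒ 97 = 4² + 9².
  113: 113 − 1² = 112, 113 − 2² = 109, 113 − 3² = 104, 113 − 4² = 97, 113 − 5² = 88, 113 − 6² = 77, 113 − 7² = 64 = 8² ⇒ 113 = 7² + 8².
  Combine using the Brahmagupta–Fibonacci identity (a² + b²)(c² + d²) = (ac − bd)² + (ad + bc)² = (ac + bd)² + (ad − bc)²:
  97 · 113 = 10961: from (4² + 9²)(7² + 8²), take (4·7 − 9·8, 4·8 + 9·7) = (28 − 72, 32 + 63) = (-44, 95); dropping signs (only squares matter) gives (44, 95); check 44² + 95² = 1936 + 9025 = 10961 ✓.
  Scale by k = 2: (2·44, 2·95) = (88, 190).
Step 4: Order so x ≤ y and verify: 88² + 190² = 7744 + 36100 = 43844 = n. ✓

n = 43844 = 88² + 190² (one valid representation with x ≤ y).


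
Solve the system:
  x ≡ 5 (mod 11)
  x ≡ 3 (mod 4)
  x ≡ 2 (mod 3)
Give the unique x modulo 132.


Moduli 11, 4, 3 are pairwise coprime; by CRT there is a unique solution modulo M = 11 · 4 · 3 = 132.
Solve pairwise, accumulating the modulus:
  Start with x ≡ 5 (mod 11).
  Combine with x ≡ 3 (mod 4): since gcd(11, 4) = 1, we get a unique residue mod 44.
    Write x = 5 + 11·t and substitute into x ≡ 3 (mod 4): 11·t ≡ 3 − 5 = -2 (mod 4).
    Reduce coefficients mod 4: 3·t ≡ 2 (mod 4).
    The inverse of 3 mod 4 is 3 (since 3·3 = 9 = 2·4 + 1), so t ≡ 3·2 = 6 ≡ 2 (mod 4).
    Then x = 5 + 11·2 = 27, valid modulo lcm(11, 4) = 44: x ≡ 27 (mod 44).
  Combine with x ≡ 2 (mod 3): since gcd(44, 3) = 1, we get a unique residue mod 132.
    Write x = 27 + 44·t and substitute into x ≡ 2 (mod 3): 44·t ≡ 2 − 27 = -25 (mod 3).
    Reduce coefficients mod 3: 2·t ≡ 2 (mod 3).
    The inverse of 2 mod 3 is 2 (since 2·2 = 4 = 1·3 + 1), so t ≡ 2·2 = 4 ≡ 1 (mod 3).
    Then x = 27 + 44·1 = 71, valid modulo lcm(44, 3) = 132: x ≡ 71 (mod 132).
Verify: 71 mod 11 = 5 ✓, 71 mod 4 = 3 ✓, 71 mod 3 = 2 ✓.

x ≡ 71 (mod 132).
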